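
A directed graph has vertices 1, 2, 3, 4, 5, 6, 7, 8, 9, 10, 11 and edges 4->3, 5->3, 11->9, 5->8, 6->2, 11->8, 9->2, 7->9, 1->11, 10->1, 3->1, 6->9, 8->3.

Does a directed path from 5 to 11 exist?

Yes

Explore from 5.
Distance 1: reach 3, 8.
Distance 2: reach 1.
Distance 3: reach 11.
Found 11.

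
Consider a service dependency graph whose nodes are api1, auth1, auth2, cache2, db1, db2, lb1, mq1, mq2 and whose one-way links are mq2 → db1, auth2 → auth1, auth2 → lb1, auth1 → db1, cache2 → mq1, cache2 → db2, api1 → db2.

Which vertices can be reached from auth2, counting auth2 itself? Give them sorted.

Start at auth2.
Its neighbours: auth1, lb1.
Then their neighbours: db1.
Nothing further is reachable.

auth1, auth2, db1, lb1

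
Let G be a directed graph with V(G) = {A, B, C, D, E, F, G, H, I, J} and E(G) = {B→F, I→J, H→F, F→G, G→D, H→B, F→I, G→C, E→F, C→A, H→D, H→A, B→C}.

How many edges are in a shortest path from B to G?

2

Distance 0: B.
Distance 1: C, F.
Distance 2: A, G, I — contains G.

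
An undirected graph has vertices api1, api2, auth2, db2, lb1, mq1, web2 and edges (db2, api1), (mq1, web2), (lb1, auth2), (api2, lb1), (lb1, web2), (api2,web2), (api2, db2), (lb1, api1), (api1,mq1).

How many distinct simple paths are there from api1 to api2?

5

api1–db2–api2
api1–lb1–api2
api1–lb1–web2–api2
api1–mq1–web2–api2
api1–mq1–web2–lb1–api2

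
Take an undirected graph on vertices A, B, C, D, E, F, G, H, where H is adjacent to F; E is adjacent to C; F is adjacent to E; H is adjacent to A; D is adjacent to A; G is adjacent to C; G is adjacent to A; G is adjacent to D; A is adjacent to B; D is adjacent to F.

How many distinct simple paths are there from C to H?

7

C–E–F–D–A–H
C–E–F–D–G–A–H
C–E–F–H
C–G–A–D–F–H
C–G–A–H
C–G–D–A–H
C–G–D–F–H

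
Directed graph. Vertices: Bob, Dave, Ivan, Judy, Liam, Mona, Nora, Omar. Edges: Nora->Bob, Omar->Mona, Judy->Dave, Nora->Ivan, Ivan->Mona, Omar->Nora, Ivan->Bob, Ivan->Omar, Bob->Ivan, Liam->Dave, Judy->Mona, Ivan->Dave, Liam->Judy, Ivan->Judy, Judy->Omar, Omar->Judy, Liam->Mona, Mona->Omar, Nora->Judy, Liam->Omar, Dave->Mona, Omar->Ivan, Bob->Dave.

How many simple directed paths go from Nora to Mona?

Nora→Bob→Dave→Mona
Nora→Bob→Ivan→Dave→Mona
Nora→Bob→Ivan→Judy→Dave→Mona
Nora→Bob→Ivan→Judy→Mona
Nora→Bob→Ivan→Judy→Omar→Mona
Nora→Bob→Ivan→Mona
Nora→Bob→Ivan→Omar→Judy→Dave→Mona
Nora→Bob→Ivan→Omar→Judy→Mona
... and 16 more.

24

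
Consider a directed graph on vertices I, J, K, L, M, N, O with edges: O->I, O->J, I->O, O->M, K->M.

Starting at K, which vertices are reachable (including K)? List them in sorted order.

Start at K.
Its neighbours: M.
Nothing further is reachable.

K, M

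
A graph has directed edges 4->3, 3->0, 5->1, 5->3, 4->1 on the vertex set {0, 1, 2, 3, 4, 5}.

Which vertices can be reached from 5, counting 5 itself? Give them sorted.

Start at 5.
Its neighbours: 1, 3.
Then their neighbours: 0.
Nothing further is reachable.

0, 1, 3, 5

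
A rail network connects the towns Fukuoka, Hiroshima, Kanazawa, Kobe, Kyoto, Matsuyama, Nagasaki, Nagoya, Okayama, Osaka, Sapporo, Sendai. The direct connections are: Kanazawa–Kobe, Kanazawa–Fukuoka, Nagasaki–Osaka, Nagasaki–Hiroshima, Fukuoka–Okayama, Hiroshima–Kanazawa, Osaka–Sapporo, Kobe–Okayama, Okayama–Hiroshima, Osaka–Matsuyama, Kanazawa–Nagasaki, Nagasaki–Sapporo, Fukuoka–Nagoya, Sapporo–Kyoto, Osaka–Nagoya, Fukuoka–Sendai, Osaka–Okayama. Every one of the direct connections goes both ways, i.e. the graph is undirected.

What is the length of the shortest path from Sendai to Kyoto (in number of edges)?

5

Distance 0: Sendai.
Distance 1: Fukuoka.
Distance 2: Kanazawa, Nagoya, Okayama.
Distance 3: Hiroshima, Kobe, Nagasaki, Osaka.
Distance 4: Matsuyama, Sapporo.
Distance 5: Kyoto — contains Kyoto.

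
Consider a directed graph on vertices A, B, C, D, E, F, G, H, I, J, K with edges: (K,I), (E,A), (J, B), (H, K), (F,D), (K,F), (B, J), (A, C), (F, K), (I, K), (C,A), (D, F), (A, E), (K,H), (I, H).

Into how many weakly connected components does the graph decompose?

4

From A: component {A, C, E}.
From B: component {B, J}.
From D: component {D, F, H, I, K}.
From G: component {G}.
That's 4 components.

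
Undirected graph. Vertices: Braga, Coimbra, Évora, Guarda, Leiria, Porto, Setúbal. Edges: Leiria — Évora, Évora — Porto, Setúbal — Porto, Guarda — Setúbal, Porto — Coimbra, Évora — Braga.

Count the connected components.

From Braga: component {Braga, Coimbra, Évora, Guarda, Leiria, Porto, Setúbal}.
That's 1 component.

1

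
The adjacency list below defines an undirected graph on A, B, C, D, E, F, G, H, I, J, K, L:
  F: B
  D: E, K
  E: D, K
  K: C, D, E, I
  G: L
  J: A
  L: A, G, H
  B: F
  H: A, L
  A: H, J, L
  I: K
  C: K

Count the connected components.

From A: component {A, G, H, J, L}.
From B: component {B, F}.
From C: component {C, D, E, I, K}.
That's 3 components.

3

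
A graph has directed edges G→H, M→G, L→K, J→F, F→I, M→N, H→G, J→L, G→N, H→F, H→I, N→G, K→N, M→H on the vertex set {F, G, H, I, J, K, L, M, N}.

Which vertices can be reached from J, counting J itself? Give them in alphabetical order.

F, G, H, I, J, K, L, N

Start at J.
Its neighbours: F, L.
Then their neighbours: I, K.
Then next layer: N.
Then next layer: G.
Then next layer: H.
Nothing further is reachable.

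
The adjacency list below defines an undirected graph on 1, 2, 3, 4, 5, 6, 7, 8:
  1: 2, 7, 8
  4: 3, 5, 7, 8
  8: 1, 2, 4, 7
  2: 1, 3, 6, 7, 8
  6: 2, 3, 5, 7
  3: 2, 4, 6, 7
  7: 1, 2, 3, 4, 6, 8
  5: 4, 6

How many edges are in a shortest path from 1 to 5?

Distance 0: 1.
Distance 1: 2, 7, 8.
Distance 2: 3, 4, 6.
Distance 3: 5 — contains 5.

3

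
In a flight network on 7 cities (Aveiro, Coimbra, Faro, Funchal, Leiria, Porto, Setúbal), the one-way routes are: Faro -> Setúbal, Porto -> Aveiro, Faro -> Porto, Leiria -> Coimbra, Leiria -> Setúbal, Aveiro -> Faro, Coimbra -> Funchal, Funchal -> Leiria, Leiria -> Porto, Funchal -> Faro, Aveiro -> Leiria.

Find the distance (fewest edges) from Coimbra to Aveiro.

4

Distance 0: Coimbra.
Distance 1: Funchal.
Distance 2: Faro, Leiria.
Distance 3: Porto, Setúbal.
Distance 4: Aveiro — contains Aveiro.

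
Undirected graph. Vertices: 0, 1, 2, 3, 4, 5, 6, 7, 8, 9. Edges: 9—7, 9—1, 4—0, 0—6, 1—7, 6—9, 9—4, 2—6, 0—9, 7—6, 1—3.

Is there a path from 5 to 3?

5 has no edges, so nothing is reachable from it.

No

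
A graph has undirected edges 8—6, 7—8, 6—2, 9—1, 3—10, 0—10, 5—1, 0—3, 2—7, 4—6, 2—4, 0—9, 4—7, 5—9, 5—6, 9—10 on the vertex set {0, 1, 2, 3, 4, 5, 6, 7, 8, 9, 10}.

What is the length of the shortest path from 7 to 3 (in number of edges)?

6

Distance 0: 7.
Distance 1: 2, 4, 8.
Distance 2: 6.
Distance 3: 5.
Distance 4: 1, 9.
Distance 5: 0, 10.
Distance 6: 3 — contains 3.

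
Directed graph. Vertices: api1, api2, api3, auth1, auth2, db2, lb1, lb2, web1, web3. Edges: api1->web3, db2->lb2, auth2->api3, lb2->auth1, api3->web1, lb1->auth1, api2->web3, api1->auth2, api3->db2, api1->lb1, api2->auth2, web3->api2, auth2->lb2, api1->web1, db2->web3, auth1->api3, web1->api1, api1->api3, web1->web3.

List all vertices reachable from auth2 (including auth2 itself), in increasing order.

api1, api2, api3, auth1, auth2, db2, lb1, lb2, web1, web3

Start at auth2.
Its neighbours: api3, lb2.
Then their neighbours: auth1, db2, web1.
Then next layer: api1, web3.
Then next layer: api2, lb1.
Every vertex is now reached.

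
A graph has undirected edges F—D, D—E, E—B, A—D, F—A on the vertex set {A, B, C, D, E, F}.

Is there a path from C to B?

C has no edges, so nothing is reachable from it.

No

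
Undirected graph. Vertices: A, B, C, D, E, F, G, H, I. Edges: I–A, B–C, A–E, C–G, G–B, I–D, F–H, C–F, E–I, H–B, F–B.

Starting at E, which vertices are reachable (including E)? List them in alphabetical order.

A, D, E, I

Start at E.
Its neighbours: A, I.
Then their neighbours: D.
Nothing further is reachable.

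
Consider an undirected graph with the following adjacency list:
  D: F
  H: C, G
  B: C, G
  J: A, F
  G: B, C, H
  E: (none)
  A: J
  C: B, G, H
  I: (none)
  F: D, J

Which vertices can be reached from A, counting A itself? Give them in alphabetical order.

A, D, F, J

Start at A.
Its neighbours: J.
Then their neighbours: F.
Then next layer: D.
Nothing further is reachable.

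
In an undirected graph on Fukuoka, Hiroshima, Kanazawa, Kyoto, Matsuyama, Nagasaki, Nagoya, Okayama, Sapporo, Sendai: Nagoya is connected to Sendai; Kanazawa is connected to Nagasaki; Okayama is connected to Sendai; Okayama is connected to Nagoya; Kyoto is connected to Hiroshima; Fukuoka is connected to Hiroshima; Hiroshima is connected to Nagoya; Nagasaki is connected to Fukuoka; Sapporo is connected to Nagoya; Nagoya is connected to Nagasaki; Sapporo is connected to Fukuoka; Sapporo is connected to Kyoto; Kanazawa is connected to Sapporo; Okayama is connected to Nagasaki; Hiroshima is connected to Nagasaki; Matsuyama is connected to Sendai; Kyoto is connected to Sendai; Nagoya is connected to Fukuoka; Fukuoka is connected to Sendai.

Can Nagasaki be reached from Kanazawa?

Yes

Explore from Kanazawa.
Distance 1: reach Nagasaki, Sapporo.
Found Nagasaki.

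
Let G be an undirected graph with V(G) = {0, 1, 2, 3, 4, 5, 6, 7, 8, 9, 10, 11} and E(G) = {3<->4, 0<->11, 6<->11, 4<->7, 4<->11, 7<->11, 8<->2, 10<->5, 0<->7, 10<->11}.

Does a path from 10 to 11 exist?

Yes

Explore from 10.
Distance 1: reach 5, 11.
Found 11.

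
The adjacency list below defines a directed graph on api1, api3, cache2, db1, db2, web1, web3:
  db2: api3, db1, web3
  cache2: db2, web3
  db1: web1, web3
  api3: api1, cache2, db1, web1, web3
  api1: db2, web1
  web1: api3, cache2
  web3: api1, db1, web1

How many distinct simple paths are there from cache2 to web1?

20

cache2→db2→api3→api1→web1
cache2→db2→api3→db1→web1
cache2→db2→api3→db1→web3→api1→web1
cache2→db2→api3→db1→web3→web1
cache2→db2→api3→web1
cache2→db2→api3→web3→api1→web1
cache2→db2→api3→web3→db1→web1
cache2→db2→api3→web3→web1
... and 12 more.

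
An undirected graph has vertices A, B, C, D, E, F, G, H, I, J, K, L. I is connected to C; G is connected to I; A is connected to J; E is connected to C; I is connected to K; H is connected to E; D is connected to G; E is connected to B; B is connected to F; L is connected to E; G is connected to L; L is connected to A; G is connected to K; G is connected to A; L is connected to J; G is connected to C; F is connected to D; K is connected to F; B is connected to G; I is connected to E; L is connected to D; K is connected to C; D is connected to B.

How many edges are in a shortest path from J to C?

3

Distance 0: J.
Distance 1: A, L.
Distance 2: D, E, G.
Distance 3: B, C, F, H, I, K — contains C.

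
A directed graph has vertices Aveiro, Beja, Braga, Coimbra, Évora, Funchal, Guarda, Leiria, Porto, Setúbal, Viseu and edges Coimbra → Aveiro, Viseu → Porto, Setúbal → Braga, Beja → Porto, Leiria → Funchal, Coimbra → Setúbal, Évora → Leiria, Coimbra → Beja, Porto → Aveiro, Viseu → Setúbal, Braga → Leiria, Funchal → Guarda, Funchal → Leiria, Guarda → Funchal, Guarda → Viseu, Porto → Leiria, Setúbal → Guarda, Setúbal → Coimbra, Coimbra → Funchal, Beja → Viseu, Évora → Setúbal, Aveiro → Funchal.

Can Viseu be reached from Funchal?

Explore from Funchal.
Distance 1: reach Guarda, Leiria.
Distance 2: reach Viseu.
Found Viseu.

Yes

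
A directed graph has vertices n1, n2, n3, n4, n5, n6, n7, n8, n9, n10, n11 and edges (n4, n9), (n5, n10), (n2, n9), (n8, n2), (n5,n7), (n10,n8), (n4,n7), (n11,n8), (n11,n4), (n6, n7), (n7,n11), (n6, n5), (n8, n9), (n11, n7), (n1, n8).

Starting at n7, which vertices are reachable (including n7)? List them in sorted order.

Start at n7.
Its neighbours: n11.
Then their neighbours: n4, n8.
Then next layer: n2, n9.
Nothing further is reachable.

n2, n4, n7, n8, n9, n11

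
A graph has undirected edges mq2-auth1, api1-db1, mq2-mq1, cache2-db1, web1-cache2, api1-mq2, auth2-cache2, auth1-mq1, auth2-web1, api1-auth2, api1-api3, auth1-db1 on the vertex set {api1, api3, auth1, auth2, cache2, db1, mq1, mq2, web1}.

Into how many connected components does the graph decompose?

1

From api1: component {api1, api3, auth1, auth2, cache2, db1, mq1, mq2, web1}.
That's 1 component.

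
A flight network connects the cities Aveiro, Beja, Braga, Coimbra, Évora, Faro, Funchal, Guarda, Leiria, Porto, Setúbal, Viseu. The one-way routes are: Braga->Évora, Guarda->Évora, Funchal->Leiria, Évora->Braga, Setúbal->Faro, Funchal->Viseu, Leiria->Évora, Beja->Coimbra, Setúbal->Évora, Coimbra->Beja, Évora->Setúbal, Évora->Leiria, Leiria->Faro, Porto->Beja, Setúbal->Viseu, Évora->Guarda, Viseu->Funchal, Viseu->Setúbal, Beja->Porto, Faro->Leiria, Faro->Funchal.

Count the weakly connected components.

From Aveiro: component {Aveiro}.
From Beja: component {Beja, Coimbra, Porto}.
From Braga: component {Braga, Évora, Faro, Funchal, Guarda, Leiria, Setúbal, Viseu}.
That's 3 components.

3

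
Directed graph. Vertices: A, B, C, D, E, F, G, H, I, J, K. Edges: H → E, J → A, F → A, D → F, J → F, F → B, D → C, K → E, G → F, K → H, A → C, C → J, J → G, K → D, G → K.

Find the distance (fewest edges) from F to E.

6

Distance 0: F.
Distance 1: A, B.
Distance 2: C.
Distance 3: J.
Distance 4: G.
Distance 5: K.
Distance 6: D, E, H — contains E.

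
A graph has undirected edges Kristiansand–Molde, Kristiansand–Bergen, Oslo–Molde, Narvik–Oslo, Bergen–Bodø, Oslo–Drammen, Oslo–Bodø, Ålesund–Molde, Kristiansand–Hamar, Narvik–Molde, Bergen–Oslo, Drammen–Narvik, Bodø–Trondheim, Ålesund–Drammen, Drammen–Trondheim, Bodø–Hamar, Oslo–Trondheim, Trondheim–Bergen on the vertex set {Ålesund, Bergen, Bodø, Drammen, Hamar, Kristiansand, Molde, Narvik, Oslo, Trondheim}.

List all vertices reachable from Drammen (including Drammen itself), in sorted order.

Ålesund, Bergen, Bodø, Drammen, Hamar, Kristiansand, Molde, Narvik, Oslo, Trondheim

Start at Drammen.
Its neighbours: Ålesund, Narvik, Oslo, Trondheim.
Then their neighbours: Bergen, Bodø, Molde.
Then next layer: Hamar, Kristiansand.
Every vertex is now reached.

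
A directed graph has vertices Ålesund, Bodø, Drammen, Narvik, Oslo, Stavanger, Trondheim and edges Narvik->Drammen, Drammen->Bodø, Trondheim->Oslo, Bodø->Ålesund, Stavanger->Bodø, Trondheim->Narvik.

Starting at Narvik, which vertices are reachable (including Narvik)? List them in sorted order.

Start at Narvik.
Its neighbours: Drammen.
Then their neighbours: Bodø.
Then next layer: Ålesund.
Nothing further is reachable.

Ålesund, Bodø, Drammen, Narvik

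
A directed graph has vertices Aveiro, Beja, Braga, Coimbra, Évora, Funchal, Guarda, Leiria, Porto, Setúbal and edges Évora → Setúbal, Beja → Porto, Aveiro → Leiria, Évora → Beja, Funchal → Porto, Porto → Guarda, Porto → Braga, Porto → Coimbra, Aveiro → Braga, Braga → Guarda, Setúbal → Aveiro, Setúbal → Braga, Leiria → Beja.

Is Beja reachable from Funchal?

No

Explore from Funchal.
Distance 1: reach Porto.
Distance 2: reach Braga, Coimbra, Guarda.
The search from Funchal is exhausted; no directed path reaches Beja.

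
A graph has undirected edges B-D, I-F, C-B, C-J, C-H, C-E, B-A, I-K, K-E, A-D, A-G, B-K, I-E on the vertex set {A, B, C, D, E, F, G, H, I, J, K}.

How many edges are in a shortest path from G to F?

5

Distance 0: G.
Distance 1: A.
Distance 2: B, D.
Distance 3: C, K.
Distance 4: E, H, I, J.
Distance 5: F — contains F.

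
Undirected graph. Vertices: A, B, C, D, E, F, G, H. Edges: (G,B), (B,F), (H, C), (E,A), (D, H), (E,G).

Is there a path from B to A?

Yes

Explore from B.
Distance 1: reach F, G.
Distance 2: reach E.
Distance 3: reach A.
Found A.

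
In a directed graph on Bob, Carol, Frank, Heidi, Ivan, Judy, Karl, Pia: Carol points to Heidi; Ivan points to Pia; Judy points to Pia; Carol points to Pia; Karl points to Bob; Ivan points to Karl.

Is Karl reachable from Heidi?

No

Heidi has no outgoing edges, so nothing is reachable from it.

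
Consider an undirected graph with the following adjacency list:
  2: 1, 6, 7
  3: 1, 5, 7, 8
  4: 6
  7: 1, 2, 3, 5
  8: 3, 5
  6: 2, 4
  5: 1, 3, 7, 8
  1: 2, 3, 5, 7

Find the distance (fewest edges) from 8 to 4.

Distance 0: 8.
Distance 1: 3, 5.
Distance 2: 1, 7.
Distance 3: 2.
Distance 4: 6.
Distance 5: 4 — contains 4.

5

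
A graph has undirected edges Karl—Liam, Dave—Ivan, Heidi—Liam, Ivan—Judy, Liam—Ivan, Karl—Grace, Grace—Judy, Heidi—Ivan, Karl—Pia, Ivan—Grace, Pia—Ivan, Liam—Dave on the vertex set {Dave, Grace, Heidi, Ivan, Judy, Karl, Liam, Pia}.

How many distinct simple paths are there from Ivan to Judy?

6

Ivan–Dave–Liam–Karl–Grace–Judy
Ivan–Grace–Judy
Ivan–Heidi–Liam–Karl–Grace–Judy
Ivan–Judy
Ivan–Liam–Karl–Grace–Judy
Ivan–Pia–Karl–Grace–Judy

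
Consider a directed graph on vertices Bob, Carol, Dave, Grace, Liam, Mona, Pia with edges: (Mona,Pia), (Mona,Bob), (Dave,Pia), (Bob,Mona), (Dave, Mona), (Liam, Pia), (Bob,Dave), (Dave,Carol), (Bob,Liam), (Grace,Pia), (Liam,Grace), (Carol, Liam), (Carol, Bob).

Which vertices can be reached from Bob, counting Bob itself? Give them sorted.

Bob, Carol, Dave, Grace, Liam, Mona, Pia

Start at Bob.
Its neighbours: Dave, Liam, Mona.
Then their neighbours: Carol, Grace, Pia.
Every vertex is now reached.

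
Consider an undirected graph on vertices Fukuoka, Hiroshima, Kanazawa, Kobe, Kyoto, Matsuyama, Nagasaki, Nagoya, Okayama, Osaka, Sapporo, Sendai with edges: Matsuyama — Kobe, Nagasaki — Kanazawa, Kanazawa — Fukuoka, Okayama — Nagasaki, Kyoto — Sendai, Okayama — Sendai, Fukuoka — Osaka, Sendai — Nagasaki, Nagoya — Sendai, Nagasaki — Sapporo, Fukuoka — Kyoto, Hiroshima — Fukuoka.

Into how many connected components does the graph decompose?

2

From Fukuoka: component {Fukuoka, Hiroshima, Kanazawa, Kyoto, Nagasaki, Nagoya, Okayama, Osaka, Sapporo, Sendai}.
From Kobe: component {Kobe, Matsuyama}.
That's 2 components.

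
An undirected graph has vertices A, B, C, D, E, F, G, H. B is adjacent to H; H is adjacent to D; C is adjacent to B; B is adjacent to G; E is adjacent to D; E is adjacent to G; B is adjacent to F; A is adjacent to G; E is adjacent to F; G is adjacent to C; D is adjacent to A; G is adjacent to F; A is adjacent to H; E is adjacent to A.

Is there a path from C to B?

Explore from C.
Distance 1: reach B, G.
Found B.

Yes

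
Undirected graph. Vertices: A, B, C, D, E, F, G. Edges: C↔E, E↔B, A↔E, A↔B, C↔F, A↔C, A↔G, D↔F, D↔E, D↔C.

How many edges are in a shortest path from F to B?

3

Distance 0: F.
Distance 1: C, D.
Distance 2: A, E.
Distance 3: B, G — contains B.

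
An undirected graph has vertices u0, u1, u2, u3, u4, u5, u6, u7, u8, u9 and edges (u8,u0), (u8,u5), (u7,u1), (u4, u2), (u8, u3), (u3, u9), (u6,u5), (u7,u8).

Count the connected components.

From u0: component {u0, u1, u3, u5, u6, u7, u8, u9}.
From u2: component {u2, u4}.
That's 2 components.

2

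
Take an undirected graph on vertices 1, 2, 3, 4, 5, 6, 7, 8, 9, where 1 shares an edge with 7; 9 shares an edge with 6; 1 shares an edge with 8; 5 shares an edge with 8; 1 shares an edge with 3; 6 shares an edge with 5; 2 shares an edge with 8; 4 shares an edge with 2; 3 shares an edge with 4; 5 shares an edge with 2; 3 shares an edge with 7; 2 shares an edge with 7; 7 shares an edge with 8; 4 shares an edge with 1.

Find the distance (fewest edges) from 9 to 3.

5

Distance 0: 9.
Distance 1: 6.
Distance 2: 5.
Distance 3: 2, 8.
Distance 4: 1, 4, 7.
Distance 5: 3 — contains 3.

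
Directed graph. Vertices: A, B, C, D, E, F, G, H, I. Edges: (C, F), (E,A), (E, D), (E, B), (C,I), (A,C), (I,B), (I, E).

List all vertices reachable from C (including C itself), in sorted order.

Start at C.
Its neighbours: F, I.
Then their neighbours: B, E.
Then next layer: A, D.
Nothing further is reachable.

A, B, C, D, E, F, I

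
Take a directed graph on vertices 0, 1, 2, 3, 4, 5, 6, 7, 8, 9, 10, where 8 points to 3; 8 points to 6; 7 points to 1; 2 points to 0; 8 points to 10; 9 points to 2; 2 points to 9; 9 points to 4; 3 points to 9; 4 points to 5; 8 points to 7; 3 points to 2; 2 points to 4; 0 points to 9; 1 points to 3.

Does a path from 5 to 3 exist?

No

5 has no outgoing edges, so nothing is reachable from it.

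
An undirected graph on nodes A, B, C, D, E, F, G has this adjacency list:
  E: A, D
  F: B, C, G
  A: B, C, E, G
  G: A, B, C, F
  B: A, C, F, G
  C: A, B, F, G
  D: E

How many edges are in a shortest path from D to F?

Distance 0: D.
Distance 1: E.
Distance 2: A.
Distance 3: B, C, G.
Distance 4: F — contains F.

4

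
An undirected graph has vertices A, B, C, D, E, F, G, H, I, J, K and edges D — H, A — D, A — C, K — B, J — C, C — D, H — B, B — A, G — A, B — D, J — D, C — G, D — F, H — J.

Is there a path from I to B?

I has no edges, so nothing is reachable from it.

No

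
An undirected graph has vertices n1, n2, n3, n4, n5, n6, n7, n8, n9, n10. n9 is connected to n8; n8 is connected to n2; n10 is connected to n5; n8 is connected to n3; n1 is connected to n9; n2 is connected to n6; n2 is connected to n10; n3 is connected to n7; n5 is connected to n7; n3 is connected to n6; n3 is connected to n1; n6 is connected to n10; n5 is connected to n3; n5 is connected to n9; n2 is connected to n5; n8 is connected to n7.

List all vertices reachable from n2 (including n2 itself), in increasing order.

Start at n2.
Its neighbours: n5, n6, n8, n10.
Then their neighbours: n3, n7, n9.
Then next layer: n1.
Nothing further is reachable.

n1, n2, n3, n5, n6, n7, n8, n9, n10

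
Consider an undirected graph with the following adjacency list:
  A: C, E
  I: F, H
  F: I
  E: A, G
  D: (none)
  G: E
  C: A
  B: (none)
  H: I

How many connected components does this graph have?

4

From A: component {A, C, E, G}.
From B: component {B}.
From D: component {D}.
From F: component {F, H, I}.
That's 4 components.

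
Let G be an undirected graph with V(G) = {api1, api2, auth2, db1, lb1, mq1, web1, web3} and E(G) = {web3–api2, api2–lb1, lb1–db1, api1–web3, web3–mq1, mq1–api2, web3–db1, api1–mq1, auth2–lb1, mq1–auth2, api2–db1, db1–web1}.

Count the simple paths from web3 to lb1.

12

web3–api1–mq1–api2–db1–lb1
web3–api1–mq1–api2–lb1
web3–api1–mq1–auth2–lb1
web3–api2–db1–lb1
web3–api2–lb1
web3–api2–mq1–auth2–lb1
web3–db1–api2–lb1
web3–db1–api2–mq1–auth2–lb1
web3–db1–lb1
web3–mq1–api2–db1–lb1
web3–mq1–api2–lb1
web3–mq1–auth2–lb1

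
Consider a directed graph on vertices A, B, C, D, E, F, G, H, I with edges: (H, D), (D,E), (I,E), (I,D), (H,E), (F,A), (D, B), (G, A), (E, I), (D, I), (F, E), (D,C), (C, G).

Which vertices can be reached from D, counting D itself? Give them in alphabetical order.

A, B, C, D, E, G, I

Start at D.
Its neighbours: B, C, E, I.
Then their neighbours: G.
Then next layer: A.
Nothing further is reachable.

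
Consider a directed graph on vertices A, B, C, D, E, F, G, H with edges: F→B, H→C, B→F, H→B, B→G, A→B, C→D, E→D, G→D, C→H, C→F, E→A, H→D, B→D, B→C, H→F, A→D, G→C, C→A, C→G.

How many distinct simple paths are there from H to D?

H→B→C→A→D
H→B→C→D
H→B→C→G→D
H→B→D
H→B→G→C→A→D
H→B→G→C→D
H→B→G→D
H→C→A→B→D
... and 14 more.

22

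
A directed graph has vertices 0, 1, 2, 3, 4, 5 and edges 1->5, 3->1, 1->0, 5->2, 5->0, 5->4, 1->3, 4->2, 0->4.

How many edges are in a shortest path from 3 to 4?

Distance 0: 3.
Distance 1: 1.
Distance 2: 0, 5.
Distance 3: 2, 4 — contains 4.

3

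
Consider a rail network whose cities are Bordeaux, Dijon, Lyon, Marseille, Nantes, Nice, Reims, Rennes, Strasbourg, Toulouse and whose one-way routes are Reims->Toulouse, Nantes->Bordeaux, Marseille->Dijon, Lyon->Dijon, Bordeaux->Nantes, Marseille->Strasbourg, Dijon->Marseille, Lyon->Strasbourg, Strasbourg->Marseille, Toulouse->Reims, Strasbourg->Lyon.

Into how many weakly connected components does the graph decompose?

From Bordeaux: component {Bordeaux, Nantes}.
From Dijon: component {Dijon, Lyon, Marseille, Strasbourg}.
From Nice: component {Nice}.
From Reims: component {Reims, Toulouse}.
From Rennes: component {Rennes}.
That's 5 components.

5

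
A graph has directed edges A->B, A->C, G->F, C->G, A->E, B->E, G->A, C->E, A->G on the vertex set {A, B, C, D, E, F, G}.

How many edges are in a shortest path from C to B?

3

Distance 0: C.
Distance 1: E, G.
Distance 2: A, F.
Distance 3: B — contains B.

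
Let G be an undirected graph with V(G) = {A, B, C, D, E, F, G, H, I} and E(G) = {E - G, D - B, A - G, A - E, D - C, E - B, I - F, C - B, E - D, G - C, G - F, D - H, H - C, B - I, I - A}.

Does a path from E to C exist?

Yes

Explore from E.
Distance 1: reach A, B, D, G.
Distance 2: reach C, F, H, I.
Found C.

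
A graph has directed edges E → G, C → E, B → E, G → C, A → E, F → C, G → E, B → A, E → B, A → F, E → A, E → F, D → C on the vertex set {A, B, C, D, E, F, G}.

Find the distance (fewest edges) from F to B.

3

Distance 0: F.
Distance 1: C.
Distance 2: E.
Distance 3: A, B, G — contains B.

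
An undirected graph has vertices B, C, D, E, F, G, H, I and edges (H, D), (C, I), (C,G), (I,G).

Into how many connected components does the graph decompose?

From B: component {B}.
From C: component {C, G, I}.
From D: component {D, H}.
From E: component {E}.
From F: component {F}.
That's 5 components.

5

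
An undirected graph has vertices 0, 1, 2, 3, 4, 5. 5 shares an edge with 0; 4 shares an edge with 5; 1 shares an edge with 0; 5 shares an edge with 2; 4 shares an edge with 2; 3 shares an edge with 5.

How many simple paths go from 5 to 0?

5–0

1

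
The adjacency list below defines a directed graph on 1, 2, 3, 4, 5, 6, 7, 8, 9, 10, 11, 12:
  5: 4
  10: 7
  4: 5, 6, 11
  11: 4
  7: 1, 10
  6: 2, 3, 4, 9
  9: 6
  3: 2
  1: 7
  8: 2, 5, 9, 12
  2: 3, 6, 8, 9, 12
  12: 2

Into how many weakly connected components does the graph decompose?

From 1: component {1, 7, 10}.
From 2: component {2, 3, 4, 5, 6, 8, 9, 11, 12}.
That's 2 components.

2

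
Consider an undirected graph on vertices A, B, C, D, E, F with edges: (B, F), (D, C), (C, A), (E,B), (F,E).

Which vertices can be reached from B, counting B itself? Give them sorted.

Start at B.
Its neighbours: E, F.
Nothing further is reachable.

B, E, F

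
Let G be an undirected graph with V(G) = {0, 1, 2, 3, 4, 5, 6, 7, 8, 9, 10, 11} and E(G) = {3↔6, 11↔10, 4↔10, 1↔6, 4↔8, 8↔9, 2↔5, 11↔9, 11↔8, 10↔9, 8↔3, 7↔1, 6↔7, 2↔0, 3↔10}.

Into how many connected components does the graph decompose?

From 0: component {0, 2, 5}.
From 1: component {1, 3, 4, 6, 7, 8, 9, 10, 11}.
That's 2 components.

2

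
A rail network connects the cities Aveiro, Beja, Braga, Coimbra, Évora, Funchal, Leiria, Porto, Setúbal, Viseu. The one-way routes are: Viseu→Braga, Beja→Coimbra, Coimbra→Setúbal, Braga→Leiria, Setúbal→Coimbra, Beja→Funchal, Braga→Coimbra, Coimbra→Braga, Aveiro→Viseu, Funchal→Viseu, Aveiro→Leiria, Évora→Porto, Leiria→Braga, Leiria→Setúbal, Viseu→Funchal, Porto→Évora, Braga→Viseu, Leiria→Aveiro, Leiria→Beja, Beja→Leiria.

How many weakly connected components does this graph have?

2

From Aveiro: component {Aveiro, Beja, Braga, Coimbra, Funchal, Leiria, Setúbal, Viseu}.
From Évora: component {Évora, Porto}.
That's 2 components.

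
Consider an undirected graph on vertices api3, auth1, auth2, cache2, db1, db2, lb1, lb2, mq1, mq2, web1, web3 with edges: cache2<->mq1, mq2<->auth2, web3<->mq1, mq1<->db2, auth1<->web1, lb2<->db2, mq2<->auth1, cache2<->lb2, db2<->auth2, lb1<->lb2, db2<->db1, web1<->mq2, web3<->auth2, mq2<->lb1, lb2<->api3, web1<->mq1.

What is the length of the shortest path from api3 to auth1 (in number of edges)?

4

Distance 0: api3.
Distance 1: lb2.
Distance 2: cache2, db2, lb1.
Distance 3: auth2, db1, mq1, mq2.
Distance 4: auth1, web1, web3 — contains auth1.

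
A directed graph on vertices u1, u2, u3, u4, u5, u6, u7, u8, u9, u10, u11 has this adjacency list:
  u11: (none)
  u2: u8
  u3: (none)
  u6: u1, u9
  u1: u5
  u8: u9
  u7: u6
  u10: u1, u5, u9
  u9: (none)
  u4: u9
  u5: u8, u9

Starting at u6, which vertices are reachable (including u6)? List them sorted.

u1, u5, u6, u8, u9

Start at u6.
Its neighbours: u1, u9.
Then their neighbours: u5.
Then next layer: u8.
Nothing further is reachable.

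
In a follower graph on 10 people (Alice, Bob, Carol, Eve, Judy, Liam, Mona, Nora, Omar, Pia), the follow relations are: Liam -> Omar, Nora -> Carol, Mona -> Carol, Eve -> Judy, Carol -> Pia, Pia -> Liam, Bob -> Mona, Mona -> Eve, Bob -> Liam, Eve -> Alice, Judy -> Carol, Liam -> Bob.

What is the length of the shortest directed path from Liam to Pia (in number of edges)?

4

Distance 0: Liam.
Distance 1: Bob, Omar.
Distance 2: Mona.
Distance 3: Carol, Eve.
Distance 4: Alice, Judy, Pia — contains Pia.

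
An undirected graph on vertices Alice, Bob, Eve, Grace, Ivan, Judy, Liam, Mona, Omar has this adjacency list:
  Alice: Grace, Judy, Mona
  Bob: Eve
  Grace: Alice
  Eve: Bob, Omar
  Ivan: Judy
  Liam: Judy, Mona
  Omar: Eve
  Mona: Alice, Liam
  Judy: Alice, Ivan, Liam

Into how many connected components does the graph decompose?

2

From Alice: component {Alice, Grace, Ivan, Judy, Liam, Mona}.
From Bob: component {Bob, Eve, Omar}.
That's 2 components.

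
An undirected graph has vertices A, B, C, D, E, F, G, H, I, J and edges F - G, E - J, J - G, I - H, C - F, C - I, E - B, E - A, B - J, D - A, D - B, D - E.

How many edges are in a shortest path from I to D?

Distance 0: I.
Distance 1: C, H.
Distance 2: F.
Distance 3: G.
Distance 4: J.
Distance 5: B, E.
Distance 6: A, D — contains D.

6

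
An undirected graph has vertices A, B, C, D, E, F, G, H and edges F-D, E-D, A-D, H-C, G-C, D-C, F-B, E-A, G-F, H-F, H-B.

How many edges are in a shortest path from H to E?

3

Distance 0: H.
Distance 1: B, C, F.
Distance 2: D, G.
Distance 3: A, E — contains E.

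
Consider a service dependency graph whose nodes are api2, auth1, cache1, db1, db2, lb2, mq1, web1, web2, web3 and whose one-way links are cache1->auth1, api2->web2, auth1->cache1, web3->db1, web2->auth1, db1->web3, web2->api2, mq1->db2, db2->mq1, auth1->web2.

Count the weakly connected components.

5

From api2: component {api2, auth1, cache1, web2}.
From db1: component {db1, web3}.
From db2: component {db2, mq1}.
From lb2: component {lb2}.
From web1: component {web1}.
That's 5 components.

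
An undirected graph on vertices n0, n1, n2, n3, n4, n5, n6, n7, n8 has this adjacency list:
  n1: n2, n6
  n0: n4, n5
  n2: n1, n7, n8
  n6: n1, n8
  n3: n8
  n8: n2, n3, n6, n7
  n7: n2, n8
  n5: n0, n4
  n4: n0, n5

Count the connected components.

2

From n0: component {n0, n4, n5}.
From n1: component {n1, n2, n3, n6, n7, n8}.
That's 2 components.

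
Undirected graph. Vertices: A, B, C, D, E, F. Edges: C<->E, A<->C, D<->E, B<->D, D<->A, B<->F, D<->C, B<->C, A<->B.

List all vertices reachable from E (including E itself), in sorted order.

Start at E.
Its neighbours: C, D.
Then their neighbours: A, B.
Then next layer: F.
Every vertex is now reached.

A, B, C, D, E, F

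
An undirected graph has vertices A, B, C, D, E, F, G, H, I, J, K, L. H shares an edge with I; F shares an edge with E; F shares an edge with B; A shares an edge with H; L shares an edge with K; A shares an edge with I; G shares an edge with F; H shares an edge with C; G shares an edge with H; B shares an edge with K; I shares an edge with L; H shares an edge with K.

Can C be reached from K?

Yes

Explore from K.
Distance 1: reach B, H, L.
Distance 2: reach A, C, F, G, I.
Found C.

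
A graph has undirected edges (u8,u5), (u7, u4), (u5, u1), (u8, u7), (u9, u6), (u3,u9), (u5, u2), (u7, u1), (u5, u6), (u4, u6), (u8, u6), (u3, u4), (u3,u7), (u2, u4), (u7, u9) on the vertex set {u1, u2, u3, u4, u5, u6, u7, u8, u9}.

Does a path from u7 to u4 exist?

Yes

Explore from u7.
Distance 1: reach u1, u3, u4, u8, u9.
Found u4.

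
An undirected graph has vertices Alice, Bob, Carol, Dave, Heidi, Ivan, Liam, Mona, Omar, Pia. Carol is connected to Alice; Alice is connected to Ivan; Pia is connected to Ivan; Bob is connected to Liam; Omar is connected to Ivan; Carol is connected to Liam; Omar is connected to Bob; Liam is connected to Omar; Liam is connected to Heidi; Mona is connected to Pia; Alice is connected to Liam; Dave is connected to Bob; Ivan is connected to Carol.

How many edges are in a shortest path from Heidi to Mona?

Distance 0: Heidi.
Distance 1: Liam.
Distance 2: Alice, Bob, Carol, Omar.
Distance 3: Dave, Ivan.
Distance 4: Pia.
Distance 5: Mona — contains Mona.

5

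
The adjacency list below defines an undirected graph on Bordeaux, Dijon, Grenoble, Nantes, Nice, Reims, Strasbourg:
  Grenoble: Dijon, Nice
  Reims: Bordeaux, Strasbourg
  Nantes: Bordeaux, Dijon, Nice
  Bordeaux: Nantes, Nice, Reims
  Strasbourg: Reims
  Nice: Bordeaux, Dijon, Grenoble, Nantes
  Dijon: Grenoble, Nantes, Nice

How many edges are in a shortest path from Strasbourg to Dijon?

4

Distance 0: Strasbourg.
Distance 1: Reims.
Distance 2: Bordeaux.
Distance 3: Nantes, Nice.
Distance 4: Dijon, Grenoble — contains Dijon.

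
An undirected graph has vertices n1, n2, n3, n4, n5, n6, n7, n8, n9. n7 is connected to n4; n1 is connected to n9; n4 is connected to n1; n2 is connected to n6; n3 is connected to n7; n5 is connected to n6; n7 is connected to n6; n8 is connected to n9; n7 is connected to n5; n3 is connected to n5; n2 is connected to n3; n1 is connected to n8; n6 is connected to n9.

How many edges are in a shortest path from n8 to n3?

4

Distance 0: n8.
Distance 1: n1, n9.
Distance 2: n4, n6.
Distance 3: n2, n5, n7.
Distance 4: n3 — contains n3.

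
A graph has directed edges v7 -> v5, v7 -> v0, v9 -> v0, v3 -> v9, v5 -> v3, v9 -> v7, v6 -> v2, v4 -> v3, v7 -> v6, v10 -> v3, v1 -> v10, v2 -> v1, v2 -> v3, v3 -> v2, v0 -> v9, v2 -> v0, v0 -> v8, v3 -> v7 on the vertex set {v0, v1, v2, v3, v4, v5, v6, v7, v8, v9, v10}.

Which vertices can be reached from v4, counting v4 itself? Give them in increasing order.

Start at v4.
Its neighbours: v3.
Then their neighbours: v2, v7, v9.
Then next layer: v0, v1, v5, v6.
Then next layer: v8, v10.
Every vertex is now reached.

v0, v1, v2, v3, v4, v5, v6, v7, v8, v9, v10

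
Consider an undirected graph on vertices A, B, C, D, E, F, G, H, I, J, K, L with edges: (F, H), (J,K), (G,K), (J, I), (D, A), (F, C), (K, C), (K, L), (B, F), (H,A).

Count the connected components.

From A: component {A, B, C, D, F, G, H, I, J, K, L}.
From E: component {E}.
That's 2 components.

2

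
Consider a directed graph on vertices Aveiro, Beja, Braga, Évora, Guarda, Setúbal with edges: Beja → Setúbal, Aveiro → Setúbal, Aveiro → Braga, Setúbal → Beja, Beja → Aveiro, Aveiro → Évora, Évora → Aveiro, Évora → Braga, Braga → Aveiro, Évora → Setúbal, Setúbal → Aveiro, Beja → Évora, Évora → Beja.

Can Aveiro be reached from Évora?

Explore from Évora.
Distance 1: reach Aveiro, Beja, Braga, Setúbal.
Found Aveiro.

Yes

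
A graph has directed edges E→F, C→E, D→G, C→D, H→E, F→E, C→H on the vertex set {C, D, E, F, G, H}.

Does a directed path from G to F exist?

G has no outgoing edges, so nothing is reachable from it.

No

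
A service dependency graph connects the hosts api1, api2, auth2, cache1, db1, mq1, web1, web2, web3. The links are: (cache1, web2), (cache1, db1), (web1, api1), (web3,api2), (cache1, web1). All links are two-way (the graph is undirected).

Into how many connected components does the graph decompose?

4

From api1: component {api1, cache1, db1, web1, web2}.
From api2: component {api2, web3}.
From auth2: component {auth2}.
From mq1: component {mq1}.
That's 4 components.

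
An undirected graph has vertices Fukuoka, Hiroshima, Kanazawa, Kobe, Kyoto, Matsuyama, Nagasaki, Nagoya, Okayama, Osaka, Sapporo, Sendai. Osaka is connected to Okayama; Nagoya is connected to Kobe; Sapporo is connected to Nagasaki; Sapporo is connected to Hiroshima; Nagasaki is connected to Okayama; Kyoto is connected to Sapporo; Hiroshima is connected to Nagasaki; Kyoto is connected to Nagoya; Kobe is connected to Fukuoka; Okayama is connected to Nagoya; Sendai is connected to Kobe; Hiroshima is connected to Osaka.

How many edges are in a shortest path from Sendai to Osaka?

4

Distance 0: Sendai.
Distance 1: Kobe.
Distance 2: Fukuoka, Nagoya.
Distance 3: Kyoto, Okayama.
Distance 4: Nagasaki, Osaka, Sapporo — contains Osaka.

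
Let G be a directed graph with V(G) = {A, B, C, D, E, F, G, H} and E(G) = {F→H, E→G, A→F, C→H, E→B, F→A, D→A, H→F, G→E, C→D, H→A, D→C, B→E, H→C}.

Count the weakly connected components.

From A: component {A, C, D, F, H}.
From B: component {B, E, G}.
That's 2 components.

2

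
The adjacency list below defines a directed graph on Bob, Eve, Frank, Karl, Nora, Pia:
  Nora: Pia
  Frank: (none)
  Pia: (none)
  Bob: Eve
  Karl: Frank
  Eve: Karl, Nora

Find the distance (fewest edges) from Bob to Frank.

Distance 0: Bob.
Distance 1: Eve.
Distance 2: Karl, Nora.
Distance 3: Frank, Pia — contains Frank.

3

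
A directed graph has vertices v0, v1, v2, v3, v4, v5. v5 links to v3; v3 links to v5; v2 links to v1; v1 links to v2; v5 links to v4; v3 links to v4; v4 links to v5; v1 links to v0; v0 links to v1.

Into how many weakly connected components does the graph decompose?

2

From v0: component {v0, v1, v2}.
From v3: component {v3, v4, v5}.
That's 2 components.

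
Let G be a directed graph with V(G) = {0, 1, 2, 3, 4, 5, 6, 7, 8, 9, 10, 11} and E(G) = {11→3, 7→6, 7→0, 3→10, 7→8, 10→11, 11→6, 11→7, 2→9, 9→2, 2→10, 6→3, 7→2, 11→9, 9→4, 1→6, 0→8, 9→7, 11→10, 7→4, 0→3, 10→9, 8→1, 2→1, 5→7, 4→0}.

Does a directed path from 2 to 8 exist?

Yes

Explore from 2.
Distance 1: reach 1, 9, 10.
Distance 2: reach 4, 6, 7, 11.
Distance 3: reach 0, 3, 8.
Found 8.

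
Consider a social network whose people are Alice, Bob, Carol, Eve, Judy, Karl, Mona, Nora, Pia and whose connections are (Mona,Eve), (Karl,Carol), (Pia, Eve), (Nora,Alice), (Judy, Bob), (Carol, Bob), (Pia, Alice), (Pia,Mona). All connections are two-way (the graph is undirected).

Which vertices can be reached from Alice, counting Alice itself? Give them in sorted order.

Start at Alice.
Its neighbours: Nora, Pia.
Then their neighbours: Eve, Mona.
Nothing further is reachable.

Alice, Eve, Mona, Nora, Pia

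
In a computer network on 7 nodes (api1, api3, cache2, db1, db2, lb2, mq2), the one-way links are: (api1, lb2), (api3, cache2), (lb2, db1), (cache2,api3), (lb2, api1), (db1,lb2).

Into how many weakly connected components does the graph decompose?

From api1: component {api1, db1, lb2}.
From api3: component {api3, cache2}.
From db2: component {db2}.
From mq2: component {mq2}.
That's 4 components.

4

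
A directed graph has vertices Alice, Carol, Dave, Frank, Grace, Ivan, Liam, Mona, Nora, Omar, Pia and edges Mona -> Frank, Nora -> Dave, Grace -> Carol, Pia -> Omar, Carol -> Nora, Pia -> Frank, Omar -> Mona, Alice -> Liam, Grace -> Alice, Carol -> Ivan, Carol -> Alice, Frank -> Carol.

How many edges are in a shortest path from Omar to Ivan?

4

Distance 0: Omar.
Distance 1: Mona.
Distance 2: Frank.
Distance 3: Carol.
Distance 4: Alice, Ivan, Nora — contains Ivan.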